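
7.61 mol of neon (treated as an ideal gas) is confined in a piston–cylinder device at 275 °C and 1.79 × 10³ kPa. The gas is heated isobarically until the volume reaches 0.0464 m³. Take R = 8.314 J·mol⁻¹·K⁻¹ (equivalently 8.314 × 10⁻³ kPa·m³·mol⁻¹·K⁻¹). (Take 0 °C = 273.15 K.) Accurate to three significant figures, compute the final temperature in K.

Convert: T₁ = 548.1 K.
From PV = nRT: V₁ = nRT₁/P₁ = 0.01937 m³.
Isobaric, so V/T is constant: P₂ = P₁; T₂ = T₁·(V₂/V₁) = 1313 K.

T₂ ≈ 1.31e+03 K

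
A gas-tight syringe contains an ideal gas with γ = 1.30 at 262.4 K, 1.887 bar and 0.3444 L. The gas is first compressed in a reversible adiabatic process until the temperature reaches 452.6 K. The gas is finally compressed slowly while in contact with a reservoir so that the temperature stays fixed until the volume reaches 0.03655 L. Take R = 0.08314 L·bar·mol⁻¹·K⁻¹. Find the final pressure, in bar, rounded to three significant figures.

P₃ ≈ 30.7 bar

Adiabatic (γ = 1.30), T V^(γ−1) and P V^γ constant: P₂ = P₁·(T₂/T₁)^(γ/(γ−1)) = 20.03 bar; V₂ = V₁·(T₁/T₂)^(1/(γ−1)) = 0.05596 L.
T constant ⇒ Boyle's law P V = const: T₃ = T₂; P₃ = P₂·(V₂/V₃) = 30.67 bar.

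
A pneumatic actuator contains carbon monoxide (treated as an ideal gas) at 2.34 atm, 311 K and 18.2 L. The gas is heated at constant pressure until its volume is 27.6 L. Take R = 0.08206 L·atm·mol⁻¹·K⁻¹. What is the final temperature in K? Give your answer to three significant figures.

T₂ ≈ 472 K

Isobaric, so V/T is constant: P₂ = P₁; T₂ = T₁·(V₂/V₁) = 471.6 K.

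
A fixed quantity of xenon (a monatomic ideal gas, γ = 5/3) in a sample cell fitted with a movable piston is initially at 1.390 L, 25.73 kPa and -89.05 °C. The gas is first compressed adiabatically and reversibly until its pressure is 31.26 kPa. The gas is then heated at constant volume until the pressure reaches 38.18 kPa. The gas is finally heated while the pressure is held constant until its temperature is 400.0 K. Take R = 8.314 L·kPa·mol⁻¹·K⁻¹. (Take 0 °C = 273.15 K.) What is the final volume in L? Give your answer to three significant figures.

V₄ ≈ 2.04 L

Convert: T₁ = 184.1 K.
Adiabatic (γ = 5/3), T V^(γ−1) and P V^γ constant: T₂ = T₁·(P₂/P₁)^((γ−1)/γ) = 199.0 K; V₂ = V₁·(P₁/P₂)^(1/γ) = 1.237 L.
Isochoric, so P/T is constant: V₃ = V₂; T₃ = T₂·(P₃/P₂) = 243.1 K.
P constant ⇒ V ∝ T: P₄ = P₃; V₄ = V₃·(T₄/T₃) = 2.035 L.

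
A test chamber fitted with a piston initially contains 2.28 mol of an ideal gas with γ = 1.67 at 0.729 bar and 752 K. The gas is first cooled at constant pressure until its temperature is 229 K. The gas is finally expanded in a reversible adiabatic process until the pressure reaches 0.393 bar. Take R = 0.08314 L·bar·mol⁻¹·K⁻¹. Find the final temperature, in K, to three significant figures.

T₃ ≈ 179 K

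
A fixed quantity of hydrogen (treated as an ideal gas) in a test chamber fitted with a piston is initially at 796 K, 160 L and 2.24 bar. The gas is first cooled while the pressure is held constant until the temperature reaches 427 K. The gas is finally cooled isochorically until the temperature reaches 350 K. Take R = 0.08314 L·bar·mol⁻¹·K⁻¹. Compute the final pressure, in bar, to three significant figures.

P₃ ≈ 1.84 bar

P constant ⇒ V ∝ T: P₂ = P₁; V₂ = V₁·(T₂/T₁) = 85.83 L.
Isochoric, so P/T is constant: V₃ = V₂; P₃ = P₂·(T₃/T₂) = 1.836 bar.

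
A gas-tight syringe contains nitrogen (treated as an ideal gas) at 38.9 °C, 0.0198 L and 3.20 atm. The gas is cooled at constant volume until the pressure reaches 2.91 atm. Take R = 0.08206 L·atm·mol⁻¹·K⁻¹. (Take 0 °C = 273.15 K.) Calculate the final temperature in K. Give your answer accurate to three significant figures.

Convert: T₁ = 312.0 K.
Isochoric, so P/T is constant: V₂ = V₁; T₂ = T₁·(P₂/P₁) = 283.8 K.

T₂ ≈ 284 K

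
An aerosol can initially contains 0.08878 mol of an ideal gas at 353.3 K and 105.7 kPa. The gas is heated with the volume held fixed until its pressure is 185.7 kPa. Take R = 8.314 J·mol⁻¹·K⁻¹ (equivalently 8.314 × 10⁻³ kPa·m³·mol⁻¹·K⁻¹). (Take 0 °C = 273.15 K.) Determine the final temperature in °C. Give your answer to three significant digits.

T₂ ≈ 348 °C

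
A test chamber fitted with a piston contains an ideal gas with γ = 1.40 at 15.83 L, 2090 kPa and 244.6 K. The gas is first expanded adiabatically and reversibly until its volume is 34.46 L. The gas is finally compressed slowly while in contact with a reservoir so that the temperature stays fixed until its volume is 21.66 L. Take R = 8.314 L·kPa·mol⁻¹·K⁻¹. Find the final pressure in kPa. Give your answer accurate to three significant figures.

Adiabatic (γ = 1.40), T V^(γ−1) and P V^γ constant: T₂ = T₁·(V₁/V₂)^(γ−1) = 179.2 K; P₂ = P₁·(V₁/V₂)^γ = 703.4 kPa.
T constant ⇒ Boyle's law P V = const: T₃ = T₂; P₃ = P₂·(V₂/V₃) = 1119 kPa.

P₃ ≈ 1.12e+03 kPa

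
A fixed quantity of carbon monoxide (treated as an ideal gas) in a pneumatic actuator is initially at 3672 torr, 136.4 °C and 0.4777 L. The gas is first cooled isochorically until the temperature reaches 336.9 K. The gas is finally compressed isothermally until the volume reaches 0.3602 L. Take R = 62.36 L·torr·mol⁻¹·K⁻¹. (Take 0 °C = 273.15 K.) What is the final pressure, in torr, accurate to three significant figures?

P₃ ≈ 4.01e+03 torr

Convert: T₁ = 409.5 K.
Isochoric, so P/T is constant: V₂ = V₁; P₂ = P₁·(T₂/T₁) = 3021 torr.
T constant ⇒ Boyle's law P V = const: T₃ = T₂; P₃ = P₂·(V₂/V₃) = 4006 torr.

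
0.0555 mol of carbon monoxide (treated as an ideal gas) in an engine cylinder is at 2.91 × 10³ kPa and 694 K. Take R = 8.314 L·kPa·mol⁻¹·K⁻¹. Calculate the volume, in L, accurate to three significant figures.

PV = nRT ⇒ V = nRT/P = (0.0555 × 8.314 × 694) / 2.91e+03

V ≈ 0.110 L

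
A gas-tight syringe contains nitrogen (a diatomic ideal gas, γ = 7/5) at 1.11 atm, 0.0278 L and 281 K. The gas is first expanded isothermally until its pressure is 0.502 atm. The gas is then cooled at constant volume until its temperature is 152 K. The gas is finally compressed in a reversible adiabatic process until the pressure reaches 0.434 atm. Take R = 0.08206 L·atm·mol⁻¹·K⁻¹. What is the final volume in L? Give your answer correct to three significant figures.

V₄ ≈ 0.0440 L

Isothermal, so P V is constant: T₂ = T₁; V₂ = V₁·(P₁/P₂) = 0.06147 L.
V constant ⇒ P ∝ T: V₃ = V₂; P₃ = P₂·(T₃/T₂) = 0.2715 atm.
Reversible adiabatic, γ = 7/5: T₄ = T₃·(P₄/P₃)^((γ−1)/γ) = 173.8 K; V₄ = V₃·(P₃/P₄)^(1/γ) = 0.04397 L.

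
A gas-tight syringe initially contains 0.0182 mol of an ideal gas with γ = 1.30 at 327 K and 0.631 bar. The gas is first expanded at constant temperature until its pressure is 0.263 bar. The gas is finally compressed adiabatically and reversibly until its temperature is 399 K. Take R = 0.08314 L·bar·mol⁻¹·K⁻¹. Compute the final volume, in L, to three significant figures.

V₃ ≈ 0.969 L

From PV = nRT: V₁ = nRT₁/P₁ = 0.7842 L.
T constant ⇒ Boyle's law P V = const: T₂ = T₁; V₂ = V₁·(P₁/P₂) = 1.881 L.
Reversible adiabatic, γ = 1.30: P₃ = P₂·(T₃/T₂)^(γ/(γ−1)) = 0.6230 bar; V₃ = V₂·(T₂/T₃)^(1/(γ−1)) = 0.9691 L.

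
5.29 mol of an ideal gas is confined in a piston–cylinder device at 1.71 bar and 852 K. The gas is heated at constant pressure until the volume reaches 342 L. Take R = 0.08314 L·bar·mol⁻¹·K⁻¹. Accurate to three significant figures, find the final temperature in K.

T₂ ≈ 1.33e+03 K

From PV = nRT: V₁ = nRT₁/P₁ = 219.1 L.
P constant ⇒ V ∝ T: P₂ = P₁; T₂ = T₁·(V₂/V₁) = 1330 K.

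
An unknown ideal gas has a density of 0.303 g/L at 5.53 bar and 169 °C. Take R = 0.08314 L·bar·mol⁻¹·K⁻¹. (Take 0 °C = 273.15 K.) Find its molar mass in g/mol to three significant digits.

M ≈ 2.01 g/mol

ρ = PM/(RT) ⇒ M = ρRT/P = (0.303 × 0.08314 × 442.1) / 5.53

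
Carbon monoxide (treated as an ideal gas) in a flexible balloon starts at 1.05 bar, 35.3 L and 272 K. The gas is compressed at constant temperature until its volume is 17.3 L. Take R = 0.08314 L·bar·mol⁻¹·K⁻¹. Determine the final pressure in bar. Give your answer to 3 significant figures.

P₂ ≈ 2.14 bar

T constant ⇒ Boyle's law P V = const: T₂ = T₁; P₂ = P₁·(V₁/V₂) = 2.142 bar.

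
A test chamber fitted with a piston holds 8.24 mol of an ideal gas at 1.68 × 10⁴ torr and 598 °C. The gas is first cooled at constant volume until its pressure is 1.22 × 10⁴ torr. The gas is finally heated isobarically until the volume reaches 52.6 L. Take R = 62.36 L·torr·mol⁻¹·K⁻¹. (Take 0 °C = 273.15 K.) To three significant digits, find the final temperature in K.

T₃ ≈ 1.25e+03 K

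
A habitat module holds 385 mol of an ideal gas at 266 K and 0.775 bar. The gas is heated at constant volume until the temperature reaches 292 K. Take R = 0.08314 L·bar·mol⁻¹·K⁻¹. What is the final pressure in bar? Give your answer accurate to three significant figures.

From PV = nRT: V₁ = nRT₁/P₁ = 1.099e+04 L.
V constant ⇒ P ∝ T: V₂ = V₁; P₂ = P₁·(T₂/T₁) = 0.8508 bar.

P₂ ≈ 0.851 bar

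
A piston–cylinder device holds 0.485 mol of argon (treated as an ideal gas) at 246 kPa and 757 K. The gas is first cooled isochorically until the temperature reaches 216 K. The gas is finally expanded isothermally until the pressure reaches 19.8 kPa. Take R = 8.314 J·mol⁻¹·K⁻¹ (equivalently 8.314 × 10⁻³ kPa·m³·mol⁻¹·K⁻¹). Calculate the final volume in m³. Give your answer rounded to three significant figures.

V₃ ≈ 0.0440 m³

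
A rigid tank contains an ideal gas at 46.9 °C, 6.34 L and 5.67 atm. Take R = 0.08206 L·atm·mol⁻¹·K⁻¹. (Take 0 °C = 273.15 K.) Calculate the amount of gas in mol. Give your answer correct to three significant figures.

Convert: T = 320.05 K.
PV = nRT ⇒ n = PV/(RT) = (5.67 × 6.34) / (0.08206 × 320.05)

n ≈ 1.37 mol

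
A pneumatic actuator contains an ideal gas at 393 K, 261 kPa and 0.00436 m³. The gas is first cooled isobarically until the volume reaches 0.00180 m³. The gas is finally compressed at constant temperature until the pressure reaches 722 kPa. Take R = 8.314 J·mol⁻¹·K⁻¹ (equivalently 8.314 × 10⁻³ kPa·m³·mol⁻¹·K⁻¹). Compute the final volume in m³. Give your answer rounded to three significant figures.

V₃ ≈ 0.000651 m³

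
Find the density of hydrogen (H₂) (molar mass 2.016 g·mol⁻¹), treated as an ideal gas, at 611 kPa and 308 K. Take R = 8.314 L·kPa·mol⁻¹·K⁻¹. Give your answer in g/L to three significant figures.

ρ = PM/(RT) = (611 × 2.016) / (8.314 × 308.0)

ρ ≈ 0.481 g/L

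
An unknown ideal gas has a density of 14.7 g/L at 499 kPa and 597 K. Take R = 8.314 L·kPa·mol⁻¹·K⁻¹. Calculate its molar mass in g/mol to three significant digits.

ρ = PM/(RT) ⇒ M = ρRT/P = (14.7 × 8.314 × 597.0) / 499

M ≈ 146 g/mol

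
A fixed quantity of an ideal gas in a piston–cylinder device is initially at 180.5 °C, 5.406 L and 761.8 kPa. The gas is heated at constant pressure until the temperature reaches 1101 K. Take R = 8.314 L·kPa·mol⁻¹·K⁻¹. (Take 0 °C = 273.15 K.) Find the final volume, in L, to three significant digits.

Convert: T₁ = 453.6 K.
P constant ⇒ V ∝ T: P₂ = P₁; V₂ = V₁·(T₂/T₁) = 13.12 L.

V₂ ≈ 13.1 L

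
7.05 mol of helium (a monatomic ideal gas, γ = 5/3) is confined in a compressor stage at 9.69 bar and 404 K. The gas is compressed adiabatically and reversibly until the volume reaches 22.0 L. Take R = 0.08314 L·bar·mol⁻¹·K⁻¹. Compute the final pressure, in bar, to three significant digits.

From PV = nRT: V₁ = nRT₁/P₁ = 24.44 L.
Reversible adiabatic, γ = 5/3: T₂ = T₁·(V₁/V₂)^(γ−1) = 433.3 K; P₂ = P₁·(V₁/V₂)^γ = 11.54 bar.

P₂ ≈ 11.5 bar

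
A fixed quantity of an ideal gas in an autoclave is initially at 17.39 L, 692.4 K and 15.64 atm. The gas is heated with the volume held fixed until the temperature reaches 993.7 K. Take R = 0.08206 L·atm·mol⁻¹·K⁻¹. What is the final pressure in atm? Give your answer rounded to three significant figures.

P₂ ≈ 22.4 atm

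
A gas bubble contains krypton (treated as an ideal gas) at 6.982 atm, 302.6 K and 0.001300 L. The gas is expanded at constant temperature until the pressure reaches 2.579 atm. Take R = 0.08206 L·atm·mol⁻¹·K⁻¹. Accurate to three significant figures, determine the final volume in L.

Isothermal, so P V is constant: T₂ = T₁; V₂ = V₁·(P₁/P₂) = 0.003519 L.

V₂ ≈ 0.00352 L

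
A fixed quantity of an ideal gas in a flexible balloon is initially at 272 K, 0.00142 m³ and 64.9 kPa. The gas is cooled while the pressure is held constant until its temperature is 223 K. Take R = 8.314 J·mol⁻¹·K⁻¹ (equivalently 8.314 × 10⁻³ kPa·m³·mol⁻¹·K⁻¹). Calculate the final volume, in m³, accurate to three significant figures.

V₂ ≈ 0.00116 m³

Isobaric, so V/T is constant: P₂ = P₁; V₂ = V₁·(T₂/T₁) = 0.001164 m³.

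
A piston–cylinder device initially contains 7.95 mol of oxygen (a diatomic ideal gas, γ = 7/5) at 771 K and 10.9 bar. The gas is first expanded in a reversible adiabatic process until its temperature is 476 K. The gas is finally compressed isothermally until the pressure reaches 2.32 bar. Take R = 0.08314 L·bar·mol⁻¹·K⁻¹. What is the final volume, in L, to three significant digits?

V₃ ≈ 136 L

From PV = nRT: V₁ = nRT₁/P₁ = 46.75 L.
Adiabatic (γ = 7/5), T V^(γ−1) and P V^γ constant: P₂ = P₁·(T₂/T₁)^(γ/(γ−1)) = 2.015 bar; V₂ = V₁·(T₁/T₂)^(1/(γ−1)) = 156.1 L.
T constant ⇒ Boyle's law P V = const: T₃ = T₂; V₃ = V₂·(P₂/P₃) = 135.6 L.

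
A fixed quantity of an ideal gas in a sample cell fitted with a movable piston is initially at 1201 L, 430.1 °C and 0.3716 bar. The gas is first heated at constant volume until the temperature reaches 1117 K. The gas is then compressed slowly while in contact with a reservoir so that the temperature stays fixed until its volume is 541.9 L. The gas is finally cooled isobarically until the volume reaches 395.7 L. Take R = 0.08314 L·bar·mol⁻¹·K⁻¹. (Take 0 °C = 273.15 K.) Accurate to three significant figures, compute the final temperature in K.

T₄ ≈ 816 K

Convert: T₁ = 703.2 K.
V constant ⇒ P ∝ T: V₂ = V₁; P₂ = P₁·(T₂/T₁) = 0.5902 bar.
Isothermal, so P V is constant: T₃ = T₂; P₃ = P₂·(V₂/V₃) = 1.308 bar.
Isobaric, so V/T is constant: P₄ = P₃; T₄ = T₃·(V₄/V₃) = 815.6 K.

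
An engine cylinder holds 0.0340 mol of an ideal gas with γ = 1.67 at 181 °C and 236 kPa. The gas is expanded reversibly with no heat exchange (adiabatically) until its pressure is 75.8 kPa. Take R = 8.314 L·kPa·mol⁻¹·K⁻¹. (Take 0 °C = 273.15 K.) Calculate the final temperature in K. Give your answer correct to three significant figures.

T₂ ≈ 288 K

Convert: T₁ = 454.1 K.
From PV = nRT: V₁ = nRT₁/P₁ = 0.5440 L.
Reversible adiabatic, γ = 1.67: T₂ = T₁·(P₂/P₁)^((γ−1)/γ) = 287.9 K; V₂ = V₁·(P₁/P₂)^(1/γ) = 1.074 L.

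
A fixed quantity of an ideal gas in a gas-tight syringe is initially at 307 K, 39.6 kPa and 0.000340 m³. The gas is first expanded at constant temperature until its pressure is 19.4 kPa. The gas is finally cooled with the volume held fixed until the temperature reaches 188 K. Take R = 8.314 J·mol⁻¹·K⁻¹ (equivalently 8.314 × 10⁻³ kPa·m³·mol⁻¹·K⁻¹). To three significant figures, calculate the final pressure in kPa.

T constant ⇒ Boyle's law P V = const: T₂ = T₁; V₂ = V₁·(P₁/P₂) = 0.0006940 m³.
V constant ⇒ P ∝ T: V₃ = V₂; P₃ = P₂·(T₃/T₂) = 11.88 kPa.

P₃ ≈ 11.9 kPa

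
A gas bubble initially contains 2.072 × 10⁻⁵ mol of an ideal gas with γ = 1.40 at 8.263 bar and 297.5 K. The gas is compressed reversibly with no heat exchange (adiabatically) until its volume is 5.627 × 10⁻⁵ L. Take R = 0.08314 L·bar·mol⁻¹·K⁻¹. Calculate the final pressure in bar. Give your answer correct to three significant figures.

From PV = nRT: V₁ = nRT₁/P₁ = 6.202e-05 L.
Reversible adiabatic, γ = 1.40: T₂ = T₁·(V₁/V₂)^(γ−1) = 309.3 K; P₂ = P₁·(V₁/V₂)^γ = 9.469 bar.

P₂ ≈ 9.47 bar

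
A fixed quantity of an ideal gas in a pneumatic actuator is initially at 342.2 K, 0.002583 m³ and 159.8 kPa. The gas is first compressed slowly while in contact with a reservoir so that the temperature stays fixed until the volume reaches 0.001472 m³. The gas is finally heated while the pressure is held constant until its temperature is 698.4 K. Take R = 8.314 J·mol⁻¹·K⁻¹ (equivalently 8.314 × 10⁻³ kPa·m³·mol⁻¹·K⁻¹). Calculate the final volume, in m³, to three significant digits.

V₃ ≈ 0.00300 m³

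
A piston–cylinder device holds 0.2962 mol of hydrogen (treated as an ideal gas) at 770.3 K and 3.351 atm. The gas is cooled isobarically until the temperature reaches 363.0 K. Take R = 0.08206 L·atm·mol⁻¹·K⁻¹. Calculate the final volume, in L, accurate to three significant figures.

V₂ ≈ 2.63 L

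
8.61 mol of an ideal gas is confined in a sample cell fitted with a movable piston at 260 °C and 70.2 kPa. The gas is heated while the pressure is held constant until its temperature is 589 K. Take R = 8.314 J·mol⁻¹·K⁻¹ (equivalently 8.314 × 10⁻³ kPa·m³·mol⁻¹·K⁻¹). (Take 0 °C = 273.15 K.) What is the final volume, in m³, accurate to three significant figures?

V₂ ≈ 0.601 m³

Convert: T₁ = 533.1 K.
From PV = nRT: V₁ = nRT₁/P₁ = 0.5437 m³.
Isobaric, so V/T is constant: P₂ = P₁; V₂ = V₁·(T₂/T₁) = 0.6006 m³.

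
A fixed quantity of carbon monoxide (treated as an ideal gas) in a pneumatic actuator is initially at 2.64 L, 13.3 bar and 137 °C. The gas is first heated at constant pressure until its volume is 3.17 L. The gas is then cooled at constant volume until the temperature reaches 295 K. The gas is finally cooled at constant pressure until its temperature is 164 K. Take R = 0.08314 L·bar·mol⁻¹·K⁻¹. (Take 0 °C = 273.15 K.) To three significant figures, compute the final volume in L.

Convert: T₁ = 410.1 K.
P constant ⇒ V ∝ T: P₂ = P₁; T₂ = T₁·(V₂/V₁) = 492.5 K.
V constant ⇒ P ∝ T: V₃ = V₂; P₃ = P₂·(T₃/T₂) = 7.967 bar.
P constant ⇒ V ∝ T: P₄ = P₃; V₄ = V₃·(T₄/T₃) = 1.762 L.

V₄ ≈ 1.76 L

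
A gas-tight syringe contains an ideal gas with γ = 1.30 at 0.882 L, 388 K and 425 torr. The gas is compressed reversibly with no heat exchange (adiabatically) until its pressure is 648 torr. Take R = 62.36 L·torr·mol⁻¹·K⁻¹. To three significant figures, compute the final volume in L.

V₂ ≈ 0.638 L

Adiabatic (γ = 1.30), T V^(γ−1) and P V^γ constant: T₂ = T₁·(P₂/P₁)^((γ−1)/γ) = 427.7 K; V₂ = V₁·(P₁/P₂)^(1/γ) = 0.6376 L.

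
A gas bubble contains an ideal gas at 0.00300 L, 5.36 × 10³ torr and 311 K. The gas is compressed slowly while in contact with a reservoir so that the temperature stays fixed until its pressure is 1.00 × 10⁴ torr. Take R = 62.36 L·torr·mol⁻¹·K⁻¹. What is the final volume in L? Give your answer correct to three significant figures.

T constant ⇒ Boyle's law P V = const: T₂ = T₁; V₂ = V₁·(P₁/P₂) = 0.001608 L.

V₂ ≈ 0.00161 L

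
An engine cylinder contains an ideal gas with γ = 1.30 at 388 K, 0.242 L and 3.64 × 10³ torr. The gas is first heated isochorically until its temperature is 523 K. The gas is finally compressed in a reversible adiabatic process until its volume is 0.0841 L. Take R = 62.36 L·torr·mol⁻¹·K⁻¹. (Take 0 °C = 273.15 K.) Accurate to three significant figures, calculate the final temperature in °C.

Isochoric, so P/T is constant: V₂ = V₁; P₂ = P₁·(T₂/T₁) = 4906 torr.
Adiabatic (γ = 1.30), T V^(γ−1) and P V^γ constant: T₃ = T₂·(V₂/V₃)^(γ−1) = 718.1 K; P₃ = P₂·(V₂/V₃)^γ = 1.939e+04 torr.

T₃ ≈ 445 °C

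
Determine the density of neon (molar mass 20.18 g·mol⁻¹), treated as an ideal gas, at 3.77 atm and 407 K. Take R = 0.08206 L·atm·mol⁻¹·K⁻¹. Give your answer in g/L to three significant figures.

ρ ≈ 2.28 g/L

ρ = PM/(RT) = (3.77 × 20.18) / (0.08206 × 407.0)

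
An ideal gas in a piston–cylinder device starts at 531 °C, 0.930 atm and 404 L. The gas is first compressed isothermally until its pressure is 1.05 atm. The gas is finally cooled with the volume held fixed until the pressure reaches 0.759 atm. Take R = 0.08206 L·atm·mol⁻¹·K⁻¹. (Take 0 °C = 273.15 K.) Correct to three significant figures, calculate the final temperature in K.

T₃ ≈ 581 K

Convert: T₁ = 804.1 K.
T constant ⇒ Boyle's law P V = const: T₂ = T₁; V₂ = V₁·(P₁/P₂) = 357.8 L.
V constant ⇒ P ∝ T: V₃ = V₂; T₃ = T₂·(P₃/P₂) = 581.3 K.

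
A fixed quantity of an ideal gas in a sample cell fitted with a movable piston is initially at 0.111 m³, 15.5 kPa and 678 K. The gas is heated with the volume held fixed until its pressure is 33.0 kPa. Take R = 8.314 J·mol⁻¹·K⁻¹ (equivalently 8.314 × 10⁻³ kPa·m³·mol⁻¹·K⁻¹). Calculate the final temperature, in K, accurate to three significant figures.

T₂ ≈ 1.44e+03 K

Isochoric, so P/T is constant: V₂ = V₁; T₂ = T₁·(P₂/P₁) = 1443 K.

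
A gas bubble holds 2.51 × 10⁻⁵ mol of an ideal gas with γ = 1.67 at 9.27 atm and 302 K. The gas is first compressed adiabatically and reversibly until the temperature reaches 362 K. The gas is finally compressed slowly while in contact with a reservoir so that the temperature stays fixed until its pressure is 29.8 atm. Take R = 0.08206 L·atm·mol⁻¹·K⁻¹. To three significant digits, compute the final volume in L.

V₃ ≈ 2.50e-05 L

From PV = nRT: V₁ = nRT₁/P₁ = 6.710e-05 L.
Reversible adiabatic, γ = 1.67: P₂ = P₁·(T₂/T₁)^(γ/(γ−1)) = 14.56 atm; V₂ = V₁·(T₁/T₂)^(1/(γ−1)) = 5.120e-05 L.
T constant ⇒ Boyle's law P V = const: T₃ = T₂; V₃ = V₂·(P₂/P₃) = 2.502e-05 L.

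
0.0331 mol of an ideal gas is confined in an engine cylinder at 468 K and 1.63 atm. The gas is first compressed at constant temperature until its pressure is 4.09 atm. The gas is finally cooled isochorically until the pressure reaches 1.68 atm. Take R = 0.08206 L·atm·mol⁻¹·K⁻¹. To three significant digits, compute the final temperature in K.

From PV = nRT: V₁ = nRT₁/P₁ = 0.7799 L.
T constant ⇒ Boyle's law P V = const: T₂ = T₁; V₂ = V₁·(P₁/P₂) = 0.3108 L.
V constant ⇒ P ∝ T: V₃ = V₂; T₃ = T₂·(P₃/P₂) = 192.2 K.

T₃ ≈ 192 K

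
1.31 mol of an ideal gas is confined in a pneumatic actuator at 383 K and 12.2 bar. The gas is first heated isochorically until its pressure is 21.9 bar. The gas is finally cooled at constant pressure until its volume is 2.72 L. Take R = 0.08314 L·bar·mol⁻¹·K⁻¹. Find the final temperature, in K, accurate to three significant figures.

From PV = nRT: V₁ = nRT₁/P₁ = 3.419 L.
Isochoric, so P/T is constant: V₂ = V₁; T₂ = T₁·(P₂/P₁) = 687.5 K.
P constant ⇒ V ∝ T: P₃ = P₂; T₃ = T₂·(V₃/V₂) = 546.9 K.

T₃ ≈ 547 K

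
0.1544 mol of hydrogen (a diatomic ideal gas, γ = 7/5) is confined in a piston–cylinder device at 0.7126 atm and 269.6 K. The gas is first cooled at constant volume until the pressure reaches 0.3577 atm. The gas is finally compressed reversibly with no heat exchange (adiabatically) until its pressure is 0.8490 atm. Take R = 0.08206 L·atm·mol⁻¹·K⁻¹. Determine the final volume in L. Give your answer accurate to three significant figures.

V₃ ≈ 2.59 L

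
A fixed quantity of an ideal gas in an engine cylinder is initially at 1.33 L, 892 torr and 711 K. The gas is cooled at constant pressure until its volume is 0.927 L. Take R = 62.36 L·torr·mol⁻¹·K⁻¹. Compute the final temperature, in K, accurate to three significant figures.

T₂ ≈ 496 K

Isobaric, so V/T is constant: P₂ = P₁; T₂ = T₁·(V₂/V₁) = 495.6 K.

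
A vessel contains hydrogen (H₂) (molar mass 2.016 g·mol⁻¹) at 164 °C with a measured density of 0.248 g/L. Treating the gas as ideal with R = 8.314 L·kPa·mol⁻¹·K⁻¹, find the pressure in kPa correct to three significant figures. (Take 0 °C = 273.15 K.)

ρ = PM/(RT) ⇒ P = ρRT/M = (0.248 × 8.314 × 437.1) / 2.016

P ≈ 447 kPa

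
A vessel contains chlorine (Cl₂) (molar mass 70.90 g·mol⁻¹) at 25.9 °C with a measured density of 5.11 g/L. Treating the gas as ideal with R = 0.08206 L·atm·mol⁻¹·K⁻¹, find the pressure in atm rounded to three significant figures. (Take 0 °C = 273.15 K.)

P ≈ 1.77 atm

ρ = PM/(RT) ⇒ P = ρRT/M = (5.11 × 0.08206 × 299.0) / 70.90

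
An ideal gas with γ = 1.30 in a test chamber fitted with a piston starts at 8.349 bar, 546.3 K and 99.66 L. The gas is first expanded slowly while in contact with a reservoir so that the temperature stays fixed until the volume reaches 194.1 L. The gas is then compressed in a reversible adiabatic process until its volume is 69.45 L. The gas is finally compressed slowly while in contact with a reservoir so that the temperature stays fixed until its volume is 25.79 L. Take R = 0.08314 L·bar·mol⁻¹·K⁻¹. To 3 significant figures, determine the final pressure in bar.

Isothermal, so P V is constant: T₂ = T₁; P₂ = P₁·(V₁/V₂) = 4.287 bar.
Adiabatic (γ = 1.30), T V^(γ−1) and P V^γ constant: T₃ = T₂·(V₂/V₃)^(γ−1) = 743.6 K; P₃ = P₂·(V₂/V₃)^γ = 16.31 bar.
Isothermal, so P V is constant: T₄ = T₃; P₄ = P₃·(V₃/V₄) = 43.91 bar.

P₄ ≈ 43.9 bar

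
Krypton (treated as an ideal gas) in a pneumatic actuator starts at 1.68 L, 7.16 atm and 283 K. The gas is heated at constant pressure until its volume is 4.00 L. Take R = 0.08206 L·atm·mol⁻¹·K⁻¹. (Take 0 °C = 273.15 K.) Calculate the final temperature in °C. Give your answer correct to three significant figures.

T₂ ≈ 401 °C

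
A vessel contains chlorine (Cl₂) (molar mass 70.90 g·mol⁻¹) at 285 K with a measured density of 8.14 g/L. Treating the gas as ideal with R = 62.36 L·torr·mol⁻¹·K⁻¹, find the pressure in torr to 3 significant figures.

P ≈ 2.04e+03 torr

ρ = PM/(RT) ⇒ P = ρRT/M = (8.14 × 62.36 × 285.0) / 70.90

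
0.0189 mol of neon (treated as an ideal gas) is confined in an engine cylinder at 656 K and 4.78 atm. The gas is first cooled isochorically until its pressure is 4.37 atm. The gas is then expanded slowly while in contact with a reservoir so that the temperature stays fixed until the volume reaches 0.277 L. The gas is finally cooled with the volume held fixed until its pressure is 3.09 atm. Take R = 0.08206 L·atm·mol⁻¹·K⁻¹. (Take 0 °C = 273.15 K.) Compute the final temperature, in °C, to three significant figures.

From PV = nRT: V₁ = nRT₁/P₁ = 0.2128 L.
Isochoric, so P/T is constant: V₂ = V₁; T₂ = T₁·(P₂/P₁) = 599.7 K.
Isothermal, so P V is constant: T₃ = T₂; P₃ = P₂·(V₂/V₃) = 3.358 atm.
Isochoric, so P/T is constant: V₄ = V₃; T₄ = T₃·(P₄/P₃) = 551.9 K.

T₄ ≈ 279 °C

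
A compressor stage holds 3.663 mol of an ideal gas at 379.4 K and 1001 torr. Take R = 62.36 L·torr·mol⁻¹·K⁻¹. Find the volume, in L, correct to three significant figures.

PV = nRT ⇒ V = nRT/P = (3.663 × 62.36 × 379.4) / 1001

V ≈ 86.6 L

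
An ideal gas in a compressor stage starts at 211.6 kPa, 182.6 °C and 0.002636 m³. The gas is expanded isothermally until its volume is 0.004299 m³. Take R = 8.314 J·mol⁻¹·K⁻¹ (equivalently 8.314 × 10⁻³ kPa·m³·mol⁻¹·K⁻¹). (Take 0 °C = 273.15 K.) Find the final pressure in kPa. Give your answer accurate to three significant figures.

Convert: T₁ = 455.8 K.
T constant ⇒ Boyle's law P V = const: T₂ = T₁; P₂ = P₁·(V₁/V₂) = 129.7 kPa.

P₂ ≈ 130 kPa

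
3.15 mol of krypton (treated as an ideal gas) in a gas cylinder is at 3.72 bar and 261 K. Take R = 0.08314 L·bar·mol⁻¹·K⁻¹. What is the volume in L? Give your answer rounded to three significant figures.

PV = nRT ⇒ V = nRT/P = (3.15 × 0.08314 × 261) / 3.72

V ≈ 18.4 L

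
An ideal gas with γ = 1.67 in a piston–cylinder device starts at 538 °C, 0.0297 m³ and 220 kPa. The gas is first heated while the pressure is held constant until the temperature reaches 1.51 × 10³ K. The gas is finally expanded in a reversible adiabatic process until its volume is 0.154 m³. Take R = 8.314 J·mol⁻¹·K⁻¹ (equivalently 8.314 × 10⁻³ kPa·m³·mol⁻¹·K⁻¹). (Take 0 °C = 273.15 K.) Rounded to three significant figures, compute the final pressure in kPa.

P₃ ≈ 39.8 kPa

Convert: T₁ = 811.1 K.
Isobaric, so V/T is constant: P₂ = P₁; V₂ = V₁·(T₂/T₁) = 0.05529 m³.
Reversible adiabatic, γ = 1.67: T₃ = T₂·(V₂/V₃)^(γ−1) = 760.2 K; P₃ = P₂·(V₂/V₃)^γ = 39.76 kPa.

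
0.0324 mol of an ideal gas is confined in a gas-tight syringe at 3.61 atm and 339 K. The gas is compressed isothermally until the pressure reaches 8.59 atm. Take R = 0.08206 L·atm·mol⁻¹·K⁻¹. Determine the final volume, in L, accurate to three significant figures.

V₂ ≈ 0.105 L

From PV = nRT: V₁ = nRT₁/P₁ = 0.2497 L.
T constant ⇒ Boyle's law P V = const: T₂ = T₁; V₂ = V₁·(P₁/P₂) = 0.1049 L.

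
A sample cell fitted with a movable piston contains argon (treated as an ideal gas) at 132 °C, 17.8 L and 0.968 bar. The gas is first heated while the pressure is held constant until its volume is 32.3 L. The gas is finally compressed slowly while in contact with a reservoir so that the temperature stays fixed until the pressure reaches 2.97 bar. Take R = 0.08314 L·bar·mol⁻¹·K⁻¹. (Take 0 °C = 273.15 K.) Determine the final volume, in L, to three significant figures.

Convert: T₁ = 405.1 K.
P constant ⇒ V ∝ T: P₂ = P₁; T₂ = T₁·(V₂/V₁) = 735.2 K.
T constant ⇒ Boyle's law P V = const: T₃ = T₂; V₃ = V₂·(P₂/P₃) = 10.53 L.

V₃ ≈ 10.5 L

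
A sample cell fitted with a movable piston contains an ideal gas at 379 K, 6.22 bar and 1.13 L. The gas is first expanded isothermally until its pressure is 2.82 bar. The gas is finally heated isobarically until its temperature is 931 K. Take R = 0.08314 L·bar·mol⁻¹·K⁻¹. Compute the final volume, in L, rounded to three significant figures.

V₃ ≈ 6.12 L

T constant ⇒ Boyle's law P V = const: T₂ = T₁; V₂ = V₁·(P₁/P₂) = 2.492 L.
Isobaric, so V/T is constant: P₃ = P₂; V₃ = V₂·(T₃/T₂) = 6.123 L.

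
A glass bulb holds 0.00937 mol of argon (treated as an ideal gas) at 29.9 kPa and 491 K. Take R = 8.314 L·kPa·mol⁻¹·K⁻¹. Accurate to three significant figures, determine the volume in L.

PV = nRT ⇒ V = nRT/P = (0.00937 × 8.314 × 491) / 29.9

V ≈ 1.28 L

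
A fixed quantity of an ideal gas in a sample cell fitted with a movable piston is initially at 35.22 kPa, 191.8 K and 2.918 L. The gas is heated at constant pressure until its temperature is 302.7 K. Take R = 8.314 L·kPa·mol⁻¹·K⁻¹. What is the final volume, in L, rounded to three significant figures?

P constant ⇒ V ∝ T: P₂ = P₁; V₂ = V₁·(T₂/T₁) = 4.605 L.

V₂ ≈ 4.61 L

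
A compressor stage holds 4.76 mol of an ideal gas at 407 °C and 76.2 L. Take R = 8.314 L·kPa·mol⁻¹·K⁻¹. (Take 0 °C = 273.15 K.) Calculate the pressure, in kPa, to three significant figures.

P ≈ 353 kPa

Convert: T = 680.15 K.
PV = nRT ⇒ P = nRT/V = (4.76 × 8.314 × 680.15) / 76.2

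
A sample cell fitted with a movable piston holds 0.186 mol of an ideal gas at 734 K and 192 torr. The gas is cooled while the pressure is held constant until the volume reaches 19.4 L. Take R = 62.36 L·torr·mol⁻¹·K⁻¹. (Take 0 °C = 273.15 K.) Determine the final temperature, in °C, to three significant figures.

T₂ ≈ 48.0 °C

From PV = nRT: V₁ = nRT₁/P₁ = 44.34 L.
Isobaric, so V/T is constant: P₂ = P₁; T₂ = T₁·(V₂/V₁) = 321.1 K.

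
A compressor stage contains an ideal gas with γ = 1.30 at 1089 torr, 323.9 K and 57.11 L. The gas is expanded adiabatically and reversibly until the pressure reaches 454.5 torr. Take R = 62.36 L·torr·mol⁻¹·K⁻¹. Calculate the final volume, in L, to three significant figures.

Adiabatic (γ = 1.30), T V^(γ−1) and P V^γ constant: T₂ = T₁·(P₂/P₁)^((γ−1)/γ) = 264.7 K; V₂ = V₁·(P₁/P₂)^(1/γ) = 111.8 L.

V₂ ≈ 112 L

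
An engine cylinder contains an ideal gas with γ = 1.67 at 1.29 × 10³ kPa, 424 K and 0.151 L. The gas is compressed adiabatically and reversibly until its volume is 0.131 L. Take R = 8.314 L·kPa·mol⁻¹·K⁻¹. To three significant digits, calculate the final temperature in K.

T₂ ≈ 466 K

Adiabatic (γ = 1.67), T V^(γ−1) and P V^γ constant: T₂ = T₁·(V₁/V₂)^(γ−1) = 466.3 K; P₂ = P₁·(V₁/V₂)^γ = 1635 kPa.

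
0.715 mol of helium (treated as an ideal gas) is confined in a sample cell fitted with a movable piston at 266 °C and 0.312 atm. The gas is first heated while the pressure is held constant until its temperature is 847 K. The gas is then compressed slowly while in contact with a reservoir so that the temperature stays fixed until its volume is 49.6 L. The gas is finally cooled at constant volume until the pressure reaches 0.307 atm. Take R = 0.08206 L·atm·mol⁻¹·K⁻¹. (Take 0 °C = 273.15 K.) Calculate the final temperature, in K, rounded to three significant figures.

Convert: T₁ = 539.1 K.
From PV = nRT: V₁ = nRT₁/P₁ = 101.4 L.
P constant ⇒ V ∝ T: P₂ = P₁; V₂ = V₁·(T₂/T₁) = 159.3 L.
Isothermal, so P V is constant: T₃ = T₂; P₃ = P₂·(V₂/V₃) = 1.002 atm.
Isochoric, so P/T is constant: V₄ = V₃; T₄ = T₃·(P₄/P₃) = 259.5 K.

T₄ ≈ 260 K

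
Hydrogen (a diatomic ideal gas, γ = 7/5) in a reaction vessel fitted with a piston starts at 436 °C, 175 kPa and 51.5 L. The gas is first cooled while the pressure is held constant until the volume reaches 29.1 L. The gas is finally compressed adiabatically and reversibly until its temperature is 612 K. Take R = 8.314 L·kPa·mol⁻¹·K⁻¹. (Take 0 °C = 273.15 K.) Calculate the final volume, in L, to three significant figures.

V₃ ≈ 10.1 L

Convert: T₁ = 709.1 K.
P constant ⇒ V ∝ T: P₂ = P₁; T₂ = T₁·(V₂/V₁) = 400.7 K.
Adiabatic (γ = 7/5), T V^(γ−1) and P V^γ constant: P₃ = P₂·(T₃/T₂)^(γ/(γ−1)) = 770.5 kPa; V₃ = V₂·(T₂/T₃)^(1/(γ−1)) = 10.09 L.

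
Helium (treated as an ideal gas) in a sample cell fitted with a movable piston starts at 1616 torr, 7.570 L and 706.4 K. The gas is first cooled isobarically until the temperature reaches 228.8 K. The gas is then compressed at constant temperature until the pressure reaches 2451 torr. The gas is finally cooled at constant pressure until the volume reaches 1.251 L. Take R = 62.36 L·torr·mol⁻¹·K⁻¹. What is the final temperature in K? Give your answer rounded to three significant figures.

Isobaric, so V/T is constant: P₂ = P₁; V₂ = V₁·(T₂/T₁) = 2.452 L.
Isothermal, so P V is constant: T₃ = T₂; V₃ = V₂·(P₂/P₃) = 1.617 L.
P constant ⇒ V ∝ T: P₄ = P₃; T₄ = T₃·(V₄/V₃) = 177.1 K.

T₄ ≈ 177 K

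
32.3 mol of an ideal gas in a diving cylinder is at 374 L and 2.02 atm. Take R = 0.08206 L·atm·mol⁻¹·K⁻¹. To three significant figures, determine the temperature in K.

T ≈ 285 K

PV = nRT ⇒ T = PV/(nR) = (2.02 × 374) / (32.3 × 0.08206)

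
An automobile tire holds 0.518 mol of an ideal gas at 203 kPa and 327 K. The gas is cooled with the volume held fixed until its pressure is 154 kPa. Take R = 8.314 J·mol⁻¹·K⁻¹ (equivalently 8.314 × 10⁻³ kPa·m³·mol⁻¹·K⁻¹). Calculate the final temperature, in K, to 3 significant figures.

From PV = nRT: V₁ = nRT₁/P₁ = 0.006937 m³.
Isochoric, so P/T is constant: V₂ = V₁; T₂ = T₁·(P₂/P₁) = 248.1 K.

T₂ ≈ 248 K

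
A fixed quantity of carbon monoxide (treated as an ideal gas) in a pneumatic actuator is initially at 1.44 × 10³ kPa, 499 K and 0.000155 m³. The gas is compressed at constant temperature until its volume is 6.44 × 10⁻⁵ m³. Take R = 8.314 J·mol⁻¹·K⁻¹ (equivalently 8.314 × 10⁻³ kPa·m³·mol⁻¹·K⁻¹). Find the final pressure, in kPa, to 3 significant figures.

P₂ ≈ 3.47e+03 kPa

Isothermal, so P V is constant: T₂ = T₁; P₂ = P₁·(V₁/V₂) = 3466 kPa.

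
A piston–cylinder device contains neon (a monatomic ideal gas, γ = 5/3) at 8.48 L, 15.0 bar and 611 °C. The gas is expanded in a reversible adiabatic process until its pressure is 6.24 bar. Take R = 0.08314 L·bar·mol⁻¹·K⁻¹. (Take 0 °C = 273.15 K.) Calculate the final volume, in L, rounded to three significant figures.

Convert: T₁ = 884.1 K.
Reversible adiabatic, γ = 5/3: T₂ = T₁·(P₂/P₁)^((γ−1)/γ) = 622.5 K; V₂ = V₁·(P₁/P₂)^(1/γ) = 14.35 L.

V₂ ≈ 14.4 L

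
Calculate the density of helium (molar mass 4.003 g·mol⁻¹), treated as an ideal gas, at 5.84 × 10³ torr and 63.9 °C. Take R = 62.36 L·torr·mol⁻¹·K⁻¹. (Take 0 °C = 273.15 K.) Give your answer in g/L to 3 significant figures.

ρ = PM/(RT) = (5.84e+03 × 4.003) / (62.36 × 337.0)

ρ ≈ 1.11 g/L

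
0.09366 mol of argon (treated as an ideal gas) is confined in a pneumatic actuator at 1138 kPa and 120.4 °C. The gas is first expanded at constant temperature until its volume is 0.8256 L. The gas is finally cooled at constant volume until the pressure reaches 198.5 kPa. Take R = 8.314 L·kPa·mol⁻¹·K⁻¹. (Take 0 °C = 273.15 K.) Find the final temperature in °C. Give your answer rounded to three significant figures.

T₃ ≈ -62.7 °C

Convert: T₁ = 393.5 K.
From PV = nRT: V₁ = nRT₁/P₁ = 0.2693 L.
T constant ⇒ Boyle's law P V = const: T₂ = T₁; P₂ = P₁·(V₁/V₂) = 371.2 kPa.
Isochoric, so P/T is constant: V₃ = V₂; T₃ = T₂·(P₃/P₂) = 210.5 K.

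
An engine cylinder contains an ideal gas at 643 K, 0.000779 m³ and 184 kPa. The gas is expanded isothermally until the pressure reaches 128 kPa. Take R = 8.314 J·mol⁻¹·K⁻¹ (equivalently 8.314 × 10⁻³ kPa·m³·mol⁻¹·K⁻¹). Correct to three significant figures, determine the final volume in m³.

T constant ⇒ Boyle's law P V = const: T₂ = T₁; V₂ = V₁·(P₁/P₂) = 0.001120 m³.

V₂ ≈ 0.00112 m³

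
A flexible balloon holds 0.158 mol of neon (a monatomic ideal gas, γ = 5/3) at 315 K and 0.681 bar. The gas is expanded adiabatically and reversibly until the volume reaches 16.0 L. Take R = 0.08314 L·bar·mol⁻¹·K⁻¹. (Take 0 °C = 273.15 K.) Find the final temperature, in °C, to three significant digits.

T₂ ≈ -108 °C

From PV = nRT: V₁ = nRT₁/P₁ = 6.076 L.
Reversible adiabatic, γ = 5/3: T₂ = T₁·(V₁/V₂)^(γ−1) = 165.2 K; P₂ = P₁·(V₁/V₂)^γ = 0.1356 bar.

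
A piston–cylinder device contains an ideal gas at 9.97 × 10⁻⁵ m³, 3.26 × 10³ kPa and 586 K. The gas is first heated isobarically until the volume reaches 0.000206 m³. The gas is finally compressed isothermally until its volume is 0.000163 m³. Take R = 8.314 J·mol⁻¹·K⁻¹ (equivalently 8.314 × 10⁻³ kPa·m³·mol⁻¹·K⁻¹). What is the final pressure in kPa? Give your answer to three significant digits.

P₃ ≈ 4.12e+03 kPa

P constant ⇒ V ∝ T: P₂ = P₁; T₂ = T₁·(V₂/V₁) = 1211 K.
Isothermal, so P V is constant: T₃ = T₂; P₃ = P₂·(V₂/V₃) = 4120 kPa.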